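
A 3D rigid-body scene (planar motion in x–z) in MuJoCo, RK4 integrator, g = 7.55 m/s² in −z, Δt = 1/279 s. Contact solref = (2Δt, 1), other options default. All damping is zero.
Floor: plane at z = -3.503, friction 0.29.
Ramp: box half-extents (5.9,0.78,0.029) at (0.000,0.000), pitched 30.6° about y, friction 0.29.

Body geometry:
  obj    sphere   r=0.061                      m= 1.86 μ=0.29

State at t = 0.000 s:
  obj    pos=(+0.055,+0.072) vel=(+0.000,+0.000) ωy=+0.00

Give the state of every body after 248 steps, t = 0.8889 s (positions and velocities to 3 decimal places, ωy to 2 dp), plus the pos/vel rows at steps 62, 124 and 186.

State at t = 0.8889 s:
  obj    pos=(+0.989,-0.480) vel=(+2.100,-1.242) ωy=+40.00

Key-timestep trajectory:
   step    t(s)  obj.x    obj.z    obj.vx   obj.vz 
     62  0.2222   +0.113  +0.038  +0.525  -0.311
    124  0.4444   +0.288  -0.066  +1.050  -0.621
    186  0.6667   +0.580  -0.239  +1.575  -0.932


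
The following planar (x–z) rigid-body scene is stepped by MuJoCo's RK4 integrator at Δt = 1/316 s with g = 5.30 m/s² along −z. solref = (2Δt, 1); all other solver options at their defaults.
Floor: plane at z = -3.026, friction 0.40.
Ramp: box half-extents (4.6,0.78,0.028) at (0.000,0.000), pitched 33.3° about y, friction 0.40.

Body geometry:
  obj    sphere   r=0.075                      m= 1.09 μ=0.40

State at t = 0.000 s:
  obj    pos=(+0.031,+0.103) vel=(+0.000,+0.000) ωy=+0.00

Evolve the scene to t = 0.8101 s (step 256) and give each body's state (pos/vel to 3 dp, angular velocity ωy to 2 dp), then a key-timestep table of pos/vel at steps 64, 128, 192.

State at t = 0.8101 s:
  obj    pos=(+0.601,-0.272) vel=(+1.407,-0.924) ωy=+22.45

Key-timestep trajectory:
   step    t(s)  obj.x    obj.z    obj.vx   obj.vz 
     64  0.2025   +0.067  +0.079  +0.352  -0.231
    128  0.4051   +0.174  +0.009  +0.704  -0.462
    192  0.6076   +0.352  -0.108  +1.056  -0.693


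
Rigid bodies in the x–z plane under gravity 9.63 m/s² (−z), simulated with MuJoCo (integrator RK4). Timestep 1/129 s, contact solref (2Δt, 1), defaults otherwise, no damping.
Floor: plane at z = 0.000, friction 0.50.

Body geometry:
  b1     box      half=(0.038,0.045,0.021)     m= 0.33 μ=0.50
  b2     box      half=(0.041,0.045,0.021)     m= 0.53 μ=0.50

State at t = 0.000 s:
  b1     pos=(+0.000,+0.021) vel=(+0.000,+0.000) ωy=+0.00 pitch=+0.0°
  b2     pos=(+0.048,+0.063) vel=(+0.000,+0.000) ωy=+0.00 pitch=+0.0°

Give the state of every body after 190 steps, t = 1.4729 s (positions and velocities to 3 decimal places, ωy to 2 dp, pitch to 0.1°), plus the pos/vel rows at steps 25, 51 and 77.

State at t = 1.4729 s:
  b1     pos=(+0.000,+0.021) vel=(+0.000,+0.000) ωy=+0.00 pitch=+0.0°
  b2     pos=(+0.090,+0.041) vel=(+0.000,+0.000) ωy=+0.00 pitch=+90.0°

Key-timestep trajectory:
   step    t(s)  b1.x    b1.z    b1.vx   b1.vz   b2.x    b2.z    b2.vx   b2.vz 
     25  0.1938   +0.000  +0.021  +0.000  +0.000   +0.072  +0.045  +0.191  +0.028
     51  0.3953   +0.000  +0.021  +0.000  +0.000   +0.099  +0.044  -0.045  -0.011
     77  0.5969   +0.000  +0.021  +0.000  +0.000   +0.090  +0.041  +0.098  -0.009


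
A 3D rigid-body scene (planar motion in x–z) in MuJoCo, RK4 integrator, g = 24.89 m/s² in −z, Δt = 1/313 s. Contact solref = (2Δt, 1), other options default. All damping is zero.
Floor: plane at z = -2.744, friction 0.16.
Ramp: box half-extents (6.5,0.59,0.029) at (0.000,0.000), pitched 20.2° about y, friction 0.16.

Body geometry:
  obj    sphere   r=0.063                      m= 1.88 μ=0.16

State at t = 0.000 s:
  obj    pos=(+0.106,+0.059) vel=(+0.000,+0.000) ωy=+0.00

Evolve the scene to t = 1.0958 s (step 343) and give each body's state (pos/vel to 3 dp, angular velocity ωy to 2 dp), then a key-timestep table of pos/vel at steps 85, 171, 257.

State at t = 1.0958 s:
  obj    pos=(+3.566,-1.214) vel=(+6.314,-2.323) ωy=+106.77

Key-timestep trajectory:
   step    t(s)  obj.x    obj.z    obj.vx   obj.vz 
     85  0.2716   +0.319  -0.019  +1.565  -0.576
    171  0.5463   +0.966  -0.257  +3.148  -1.158
    257  0.8211   +2.048  -0.656  +4.731  -1.741


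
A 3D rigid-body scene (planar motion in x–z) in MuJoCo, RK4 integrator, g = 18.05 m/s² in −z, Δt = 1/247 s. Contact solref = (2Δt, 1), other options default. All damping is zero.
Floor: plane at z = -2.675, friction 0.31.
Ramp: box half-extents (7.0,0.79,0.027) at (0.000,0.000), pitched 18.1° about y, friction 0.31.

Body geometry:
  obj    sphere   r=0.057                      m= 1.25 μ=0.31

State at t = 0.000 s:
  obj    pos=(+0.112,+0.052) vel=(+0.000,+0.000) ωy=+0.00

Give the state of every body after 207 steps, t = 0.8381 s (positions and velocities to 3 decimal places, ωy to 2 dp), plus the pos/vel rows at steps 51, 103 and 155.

State at t = 0.8381 s:
  obj    pos=(+1.449,-0.385) vel=(+3.191,-1.043) ωy=+58.88

Key-timestep trajectory:
   step    t(s)  obj.x    obj.z    obj.vx   obj.vz 
     51  0.2065   +0.193  +0.025  +0.786  -0.257
    103  0.4170   +0.443  -0.056  +1.588  -0.519
    155  0.6275   +0.862  -0.193  +2.389  -0.781


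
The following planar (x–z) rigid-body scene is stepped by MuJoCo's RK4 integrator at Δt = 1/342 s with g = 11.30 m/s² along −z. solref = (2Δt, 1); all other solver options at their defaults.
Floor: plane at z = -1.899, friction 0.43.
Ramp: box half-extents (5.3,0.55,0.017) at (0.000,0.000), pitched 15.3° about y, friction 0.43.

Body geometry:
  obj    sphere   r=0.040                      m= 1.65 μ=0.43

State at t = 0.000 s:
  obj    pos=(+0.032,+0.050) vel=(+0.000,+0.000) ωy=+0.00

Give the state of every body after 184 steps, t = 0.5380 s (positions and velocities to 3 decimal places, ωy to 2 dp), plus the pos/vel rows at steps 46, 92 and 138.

State at t = 0.5380 s:
  obj    pos=(+0.329,-0.031) vel=(+1.105,-0.302) ωy=+28.64

Key-timestep trajectory:
   step    t(s)  obj.x    obj.z    obj.vx   obj.vz 
     46  0.1345   +0.051  +0.045  +0.276  -0.076
     92  0.2690   +0.106  +0.030  +0.553  -0.151
    138  0.4035   +0.199  +0.005  +0.829  -0.227


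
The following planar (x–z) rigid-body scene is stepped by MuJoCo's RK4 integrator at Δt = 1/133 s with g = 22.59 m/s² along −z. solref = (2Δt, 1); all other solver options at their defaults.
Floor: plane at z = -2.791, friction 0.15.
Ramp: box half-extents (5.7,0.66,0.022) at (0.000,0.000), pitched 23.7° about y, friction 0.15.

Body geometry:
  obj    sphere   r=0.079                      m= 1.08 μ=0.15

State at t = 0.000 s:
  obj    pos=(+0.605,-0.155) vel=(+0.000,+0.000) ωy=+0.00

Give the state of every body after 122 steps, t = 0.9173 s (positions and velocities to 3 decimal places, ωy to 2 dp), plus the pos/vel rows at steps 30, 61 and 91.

State at t = 0.9173 s:
  obj    pos=(+3.104,-1.252) vel=(+5.448,-2.392) ωy=+75.27

Key-timestep trajectory:
   step    t(s)  obj.x    obj.z    obj.vx   obj.vz 
     30  0.2256   +0.756  -0.222  +1.340  -0.588
     61  0.4586   +1.230  -0.430  +2.725  -1.196
     91  0.6842   +1.996  -0.766  +4.064  -1.784


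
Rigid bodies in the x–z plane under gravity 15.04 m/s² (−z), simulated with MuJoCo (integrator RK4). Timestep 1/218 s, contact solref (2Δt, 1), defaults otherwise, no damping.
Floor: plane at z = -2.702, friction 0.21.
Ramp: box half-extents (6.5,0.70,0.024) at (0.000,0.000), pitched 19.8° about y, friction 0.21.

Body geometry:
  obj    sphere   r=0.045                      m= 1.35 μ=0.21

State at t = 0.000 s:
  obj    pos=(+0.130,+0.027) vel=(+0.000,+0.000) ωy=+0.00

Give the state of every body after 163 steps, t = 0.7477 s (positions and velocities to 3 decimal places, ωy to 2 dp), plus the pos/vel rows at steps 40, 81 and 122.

State at t = 0.7477 s:
  obj    pos=(+1.087,-0.318) vel=(+2.560,-0.922) ωy=+60.45

Key-timestep trajectory:
   step    t(s)  obj.x    obj.z    obj.vx   obj.vz 
     40  0.1835   +0.188  +0.006  +0.628  -0.226
     81  0.3716   +0.366  -0.059  +1.272  -0.458
    122  0.5596   +0.666  -0.166  +1.916  -0.690


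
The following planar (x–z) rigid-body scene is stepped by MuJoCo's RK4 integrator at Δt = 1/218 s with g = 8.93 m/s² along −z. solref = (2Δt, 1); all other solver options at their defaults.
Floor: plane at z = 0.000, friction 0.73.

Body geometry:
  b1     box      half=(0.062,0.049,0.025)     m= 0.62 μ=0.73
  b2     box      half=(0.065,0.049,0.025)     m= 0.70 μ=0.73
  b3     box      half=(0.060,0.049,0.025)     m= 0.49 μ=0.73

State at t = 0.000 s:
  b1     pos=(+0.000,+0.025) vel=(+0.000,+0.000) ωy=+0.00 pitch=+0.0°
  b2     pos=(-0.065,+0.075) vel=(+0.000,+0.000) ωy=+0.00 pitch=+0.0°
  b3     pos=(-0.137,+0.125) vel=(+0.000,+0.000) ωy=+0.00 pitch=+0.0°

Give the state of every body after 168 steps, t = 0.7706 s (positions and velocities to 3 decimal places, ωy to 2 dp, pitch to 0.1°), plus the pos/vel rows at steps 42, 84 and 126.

State at t = 0.7706 s:
  b1     pos=(+0.001,+0.025) vel=(+0.001,+0.000) ωy=+0.00 pitch=+0.0°
  b2     pos=(-0.082,+0.065) vel=(+0.000,+0.000) ωy=+0.01 pitch=-47.1°
  b3     pos=(-0.171,+0.056) vel=(+0.000,+0.000) ωy=+0.00 pitch=-37.7°

Key-timestep trajectory:
   step    t(s)  b1.x    b1.z    b1.vx   b1.vz   b2.x    b2.z    b2.vx   b2.vz   b3.x    b3.z    b3.vx   b3.vz 
     42  0.1927   +0.000  +0.025  +0.000  +0.000   -0.084  +0.064  -0.064  +0.073   -0.172  +0.055  -0.015  +0.147
     84  0.3853   +0.000  +0.025  +0.001  +0.000   -0.082  +0.065  +0.000  +0.000   -0.171  +0.057  +0.000  +0.000
    126  0.5780   +0.000  +0.025  +0.001  +0.000   -0.082  +0.065  +0.000  +0.000   -0.171  +0.057  +0.000  +0.000


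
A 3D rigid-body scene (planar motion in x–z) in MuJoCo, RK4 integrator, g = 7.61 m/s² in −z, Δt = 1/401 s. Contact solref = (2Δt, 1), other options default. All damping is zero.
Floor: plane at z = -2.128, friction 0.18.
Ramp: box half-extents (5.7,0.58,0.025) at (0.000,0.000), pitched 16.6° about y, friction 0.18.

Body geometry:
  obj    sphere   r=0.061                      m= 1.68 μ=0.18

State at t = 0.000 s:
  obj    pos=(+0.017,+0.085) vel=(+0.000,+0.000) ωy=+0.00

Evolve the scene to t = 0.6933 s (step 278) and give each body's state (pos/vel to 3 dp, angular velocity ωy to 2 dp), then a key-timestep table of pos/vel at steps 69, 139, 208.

State at t = 0.6933 s:
  obj    pos=(+0.375,-0.022) vel=(+1.032,-0.308) ωy=+17.65

Key-timestep trajectory:
   step    t(s)  obj.x    obj.z    obj.vx   obj.vz 
     69  0.1721   +0.039  +0.078  +0.256  -0.076
    139  0.3466   +0.106  +0.058  +0.516  -0.154
    208  0.5187   +0.217  +0.025  +0.772  -0.230


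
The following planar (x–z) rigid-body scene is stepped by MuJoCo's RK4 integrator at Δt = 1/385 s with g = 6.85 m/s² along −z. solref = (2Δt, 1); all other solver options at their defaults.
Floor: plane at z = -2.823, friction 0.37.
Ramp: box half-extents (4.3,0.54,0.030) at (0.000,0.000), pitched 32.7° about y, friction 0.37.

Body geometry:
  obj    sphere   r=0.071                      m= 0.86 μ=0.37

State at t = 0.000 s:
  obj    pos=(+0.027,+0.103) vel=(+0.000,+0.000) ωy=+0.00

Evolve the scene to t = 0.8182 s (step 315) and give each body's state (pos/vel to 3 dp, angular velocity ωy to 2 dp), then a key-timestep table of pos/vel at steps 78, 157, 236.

State at t = 0.8182 s:
  obj    pos=(+0.771,-0.375) vel=(+1.820,-1.168) ωy=+30.46

Key-timestep trajectory:
   step    t(s)  obj.x    obj.z    obj.vx   obj.vz 
     78  0.2026   +0.073  +0.073  +0.451  -0.289
    157  0.4078   +0.212  -0.016  +0.907  -0.582
    236  0.6130   +0.445  -0.166  +1.364  -0.875


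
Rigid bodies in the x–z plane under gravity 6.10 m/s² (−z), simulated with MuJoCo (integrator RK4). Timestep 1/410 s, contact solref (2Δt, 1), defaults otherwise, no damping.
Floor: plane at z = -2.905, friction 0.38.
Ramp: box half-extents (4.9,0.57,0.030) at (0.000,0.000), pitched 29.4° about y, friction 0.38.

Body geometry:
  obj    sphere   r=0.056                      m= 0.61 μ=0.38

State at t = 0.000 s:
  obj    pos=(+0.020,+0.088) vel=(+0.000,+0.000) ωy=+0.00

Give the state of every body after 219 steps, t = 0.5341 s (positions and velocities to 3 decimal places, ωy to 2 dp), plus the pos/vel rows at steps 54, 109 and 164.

State at t = 0.5341 s:
  obj    pos=(+0.286,-0.062) vel=(+0.995,-0.561) ωy=+20.40

Key-timestep trajectory:
   step    t(s)  obj.x    obj.z    obj.vx   obj.vz 
     54  0.1317   +0.036  +0.078  +0.245  -0.138
    109  0.2659   +0.086  +0.050  +0.495  -0.279
    164  0.4000   +0.169  +0.004  +0.745  -0.420


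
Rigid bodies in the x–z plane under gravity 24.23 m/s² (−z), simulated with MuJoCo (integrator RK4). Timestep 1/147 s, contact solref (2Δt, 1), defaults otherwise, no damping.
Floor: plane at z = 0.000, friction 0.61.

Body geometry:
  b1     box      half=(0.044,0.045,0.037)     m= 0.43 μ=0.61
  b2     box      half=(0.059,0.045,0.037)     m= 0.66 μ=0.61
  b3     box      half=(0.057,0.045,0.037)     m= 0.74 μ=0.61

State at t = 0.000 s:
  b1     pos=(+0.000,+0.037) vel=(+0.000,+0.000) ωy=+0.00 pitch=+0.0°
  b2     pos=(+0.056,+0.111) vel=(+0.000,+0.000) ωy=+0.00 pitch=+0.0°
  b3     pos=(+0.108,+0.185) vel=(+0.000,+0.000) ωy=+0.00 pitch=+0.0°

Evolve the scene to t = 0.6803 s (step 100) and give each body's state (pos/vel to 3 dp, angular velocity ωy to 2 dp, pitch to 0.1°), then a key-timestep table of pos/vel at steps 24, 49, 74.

State at t = 0.6803 s:
  b1     pos=(+0.000,+0.037) vel=(+0.000,+0.000) ωy=+0.00 pitch=+0.0°
  b2     pos=(+0.112,+0.059) vel=(+0.000,+0.000) ωy=+0.00 pitch=+90.0°
  b3     pos=(+0.323,+0.037) vel=(+0.000,+0.001) ωy=-0.01 pitch=+180.0°

Key-timestep trajectory:
   step    t(s)  b1.x    b1.z    b1.vx   b1.vz   b2.x    b2.z    b2.vx   b2.vz   b3.x    b3.z    b3.vx   b3.vz 
     24  0.1633   +0.000  +0.037  +0.000  +0.000   +0.098  +0.063  +0.723  -0.166   +0.203  +0.056  +0.819  +0.175
     49  0.3333   +0.000  +0.037  +0.000  +0.000   +0.134  +0.068  -0.128  -0.027   +0.261  +0.068  +0.095  +0.007
     74  0.5034   +0.000  +0.037  +0.000  +0.000   +0.113  +0.059  -0.062  +0.001   +0.294  +0.060  +0.474  -0.236


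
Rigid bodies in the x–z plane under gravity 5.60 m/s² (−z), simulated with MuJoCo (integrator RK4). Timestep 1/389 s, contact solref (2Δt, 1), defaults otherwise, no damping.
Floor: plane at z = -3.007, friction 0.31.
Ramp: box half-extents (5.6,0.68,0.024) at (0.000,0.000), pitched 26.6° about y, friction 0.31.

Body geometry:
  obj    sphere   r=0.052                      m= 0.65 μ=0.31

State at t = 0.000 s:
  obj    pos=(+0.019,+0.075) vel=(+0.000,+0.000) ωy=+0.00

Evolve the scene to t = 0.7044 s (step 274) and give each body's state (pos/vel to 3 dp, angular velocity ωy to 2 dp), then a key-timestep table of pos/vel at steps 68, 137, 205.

State at t = 0.7044 s:
  obj    pos=(+0.416,-0.124) vel=(+1.128,-0.565) ωy=+24.26

Key-timestep trajectory:
   step    t(s)  obj.x    obj.z    obj.vx   obj.vz 
     68  0.1748   +0.044  +0.063  +0.280  -0.140
    137  0.3522   +0.119  +0.026  +0.564  -0.282
    205  0.5270   +0.242  -0.036  +0.844  -0.423


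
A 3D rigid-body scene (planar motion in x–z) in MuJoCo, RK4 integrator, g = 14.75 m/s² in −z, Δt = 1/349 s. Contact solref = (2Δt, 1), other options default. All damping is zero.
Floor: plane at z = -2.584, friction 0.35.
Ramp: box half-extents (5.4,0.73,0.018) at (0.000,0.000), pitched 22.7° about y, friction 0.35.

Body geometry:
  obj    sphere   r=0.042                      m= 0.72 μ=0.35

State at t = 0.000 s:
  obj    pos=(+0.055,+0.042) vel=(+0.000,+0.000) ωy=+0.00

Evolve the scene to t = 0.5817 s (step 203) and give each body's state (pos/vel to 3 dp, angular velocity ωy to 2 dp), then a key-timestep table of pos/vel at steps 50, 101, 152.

State at t = 0.5817 s:
  obj    pos=(+0.690,-0.223) vel=(+2.182,-0.913) ωy=+56.30

Key-timestep trajectory:
   step    t(s)  obj.x    obj.z    obj.vx   obj.vz 
     50  0.1433   +0.094  +0.026  +0.538  -0.225
    101  0.2894   +0.212  -0.024  +1.086  -0.454
    152  0.4355   +0.411  -0.107  +1.634  -0.683


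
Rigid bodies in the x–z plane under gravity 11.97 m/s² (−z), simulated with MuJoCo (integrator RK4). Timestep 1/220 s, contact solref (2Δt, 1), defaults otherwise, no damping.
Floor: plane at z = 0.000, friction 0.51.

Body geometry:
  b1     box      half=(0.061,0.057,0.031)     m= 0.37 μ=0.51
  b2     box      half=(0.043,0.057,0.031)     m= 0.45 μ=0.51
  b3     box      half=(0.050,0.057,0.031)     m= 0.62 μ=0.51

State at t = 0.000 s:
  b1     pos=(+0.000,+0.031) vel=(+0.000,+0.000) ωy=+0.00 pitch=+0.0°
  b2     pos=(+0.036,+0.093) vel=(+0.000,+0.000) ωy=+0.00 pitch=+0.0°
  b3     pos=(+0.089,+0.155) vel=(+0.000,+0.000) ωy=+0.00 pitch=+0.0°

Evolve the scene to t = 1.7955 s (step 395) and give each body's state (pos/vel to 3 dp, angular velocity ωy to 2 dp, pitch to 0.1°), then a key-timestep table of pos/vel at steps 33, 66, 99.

State at t = 1.7955 s:
  b1     pos=(+0.000,+0.031) vel=(+0.000,+0.000) ωy=+0.00 pitch=+0.0°
  b2     pos=(+0.034,+0.093) vel=(+0.000,+0.000) ωy=+0.00 pitch=+0.0°
  b3     pos=(+0.113,+0.050) vel=(+0.000,+0.000) ωy=+0.00 pitch=+90.0°

Key-timestep trajectory:
   step    t(s)  b1.x    b1.z    b1.vx   b1.vz   b2.x    b2.z    b2.vx   b2.vz   b3.x    b3.z    b3.vx   b3.vz 
     33  0.1500   +0.000  +0.031  +0.000  +0.000   +0.036  +0.093  -0.001  +0.000   +0.109  +0.138  +0.239  -0.445
     66  0.3000   +0.000  +0.031  +0.000  +0.000   +0.036  +0.093  +0.000  +0.000   +0.134  +0.058  +0.007  +0.010
     99  0.4500   +0.000  +0.031  +0.000  +0.000   +0.036  +0.093  +0.000  +0.000   +0.115  +0.051  -0.305  -0.160


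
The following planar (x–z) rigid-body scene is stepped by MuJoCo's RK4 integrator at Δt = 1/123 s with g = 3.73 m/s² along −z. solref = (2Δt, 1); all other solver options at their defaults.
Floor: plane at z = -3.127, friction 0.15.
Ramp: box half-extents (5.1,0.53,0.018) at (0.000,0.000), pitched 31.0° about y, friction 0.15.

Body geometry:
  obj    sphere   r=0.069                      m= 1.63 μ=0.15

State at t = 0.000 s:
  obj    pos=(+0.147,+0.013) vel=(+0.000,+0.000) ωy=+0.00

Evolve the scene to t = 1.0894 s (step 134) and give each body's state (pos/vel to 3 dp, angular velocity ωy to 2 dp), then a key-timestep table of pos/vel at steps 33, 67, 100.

State at t = 1.0894 s:
  obj    pos=(+0.880,-0.427) vel=(+1.347,-0.806) ωy=+18.94

Key-timestep trajectory:
   step    t(s)  obj.x    obj.z    obj.vx   obj.vz 
     33  0.2683   +0.192  -0.014  +0.335  -0.192
     67  0.5447   +0.330  -0.097  +0.678  -0.392
    100  0.8130   +0.555  -0.232  +1.006  -0.601


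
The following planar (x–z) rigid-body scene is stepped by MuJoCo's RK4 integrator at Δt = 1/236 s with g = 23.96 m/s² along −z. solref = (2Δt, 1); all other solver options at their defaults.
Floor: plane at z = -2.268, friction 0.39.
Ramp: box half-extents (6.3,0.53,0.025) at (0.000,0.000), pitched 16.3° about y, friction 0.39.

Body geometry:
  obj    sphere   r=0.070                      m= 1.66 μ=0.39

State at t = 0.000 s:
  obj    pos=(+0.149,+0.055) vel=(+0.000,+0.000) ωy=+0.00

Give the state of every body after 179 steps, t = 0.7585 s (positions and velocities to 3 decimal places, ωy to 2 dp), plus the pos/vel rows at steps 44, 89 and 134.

State at t = 0.7585 s:
  obj    pos=(+1.475,-0.332) vel=(+3.497,-1.023) ωy=+52.04

Key-timestep trajectory:
   step    t(s)  obj.x    obj.z    obj.vx   obj.vz 
     44  0.1864   +0.229  +0.032  +0.860  -0.251
     89  0.3771   +0.477  -0.041  +1.739  -0.508
    134  0.5678   +0.892  -0.162  +2.618  -0.765


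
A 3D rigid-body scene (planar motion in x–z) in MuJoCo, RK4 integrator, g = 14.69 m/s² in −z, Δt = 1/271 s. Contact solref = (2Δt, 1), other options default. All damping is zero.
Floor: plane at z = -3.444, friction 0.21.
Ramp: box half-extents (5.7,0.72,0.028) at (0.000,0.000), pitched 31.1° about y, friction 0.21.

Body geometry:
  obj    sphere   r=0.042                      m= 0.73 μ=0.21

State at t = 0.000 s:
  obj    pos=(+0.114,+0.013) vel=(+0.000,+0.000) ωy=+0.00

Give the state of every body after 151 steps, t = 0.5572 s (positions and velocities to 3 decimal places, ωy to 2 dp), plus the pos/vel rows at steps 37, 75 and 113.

State at t = 0.5572 s:
  obj    pos=(+0.835,-0.422) vel=(+2.586,-1.560) ωy=+71.88

Key-timestep trajectory:
   step    t(s)  obj.x    obj.z    obj.vx   obj.vz 
     37  0.1365   +0.157  -0.013  +0.634  -0.382
     75  0.2768   +0.292  -0.094  +1.285  -0.775
    113  0.4170   +0.518  -0.230  +1.935  -1.168


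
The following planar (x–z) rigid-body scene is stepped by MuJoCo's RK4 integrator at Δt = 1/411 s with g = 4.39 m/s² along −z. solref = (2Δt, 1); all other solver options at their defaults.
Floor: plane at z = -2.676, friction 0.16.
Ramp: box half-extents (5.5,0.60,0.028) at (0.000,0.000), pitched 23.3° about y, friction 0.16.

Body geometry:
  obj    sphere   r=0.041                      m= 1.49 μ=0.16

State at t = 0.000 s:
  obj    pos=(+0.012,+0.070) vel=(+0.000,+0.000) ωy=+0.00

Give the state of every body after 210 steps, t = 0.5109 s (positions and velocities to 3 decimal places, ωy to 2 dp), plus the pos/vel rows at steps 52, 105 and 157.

State at t = 0.5109 s:
  obj    pos=(+0.161,+0.006) vel=(+0.582,-0.251) ωy=+15.45

Key-timestep trajectory:
   step    t(s)  obj.x    obj.z    obj.vx   obj.vz 
     52  0.1265   +0.021  +0.066  +0.144  -0.062
    105  0.2555   +0.049  +0.054  +0.291  -0.125
    157  0.3820   +0.095  +0.034  +0.435  -0.187


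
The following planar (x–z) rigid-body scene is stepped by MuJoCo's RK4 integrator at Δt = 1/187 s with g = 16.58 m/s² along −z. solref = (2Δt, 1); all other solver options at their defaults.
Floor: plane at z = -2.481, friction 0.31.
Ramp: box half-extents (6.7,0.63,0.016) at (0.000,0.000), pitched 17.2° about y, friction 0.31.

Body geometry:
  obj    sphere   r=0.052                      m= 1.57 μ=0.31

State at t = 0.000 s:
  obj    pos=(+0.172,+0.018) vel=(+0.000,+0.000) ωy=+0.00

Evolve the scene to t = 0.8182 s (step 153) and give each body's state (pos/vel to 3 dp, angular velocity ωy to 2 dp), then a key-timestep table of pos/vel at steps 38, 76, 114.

State at t = 0.8182 s:
  obj    pos=(+1.292,-0.329) vel=(+2.737,-0.847) ωy=+55.09

Key-timestep trajectory:
   step    t(s)  obj.x    obj.z    obj.vx   obj.vz 
     38  0.2032   +0.241  -0.003  +0.680  -0.210
     76  0.4064   +0.448  -0.068  +1.360  -0.421
    114  0.6096   +0.794  -0.175  +2.040  -0.631


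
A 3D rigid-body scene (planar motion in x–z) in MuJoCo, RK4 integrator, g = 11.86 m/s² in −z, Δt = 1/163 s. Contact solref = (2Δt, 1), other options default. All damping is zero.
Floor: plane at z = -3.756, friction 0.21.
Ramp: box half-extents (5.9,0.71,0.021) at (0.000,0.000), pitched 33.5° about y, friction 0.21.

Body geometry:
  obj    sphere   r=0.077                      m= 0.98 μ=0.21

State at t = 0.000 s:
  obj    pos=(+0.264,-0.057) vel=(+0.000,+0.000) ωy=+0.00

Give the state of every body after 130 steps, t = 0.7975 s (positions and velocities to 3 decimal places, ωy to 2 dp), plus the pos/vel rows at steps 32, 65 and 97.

State at t = 0.7975 s:
  obj    pos=(+1.504,-0.878) vel=(+3.110,-2.059) ωy=+48.41

Key-timestep trajectory:
   step    t(s)  obj.x    obj.z    obj.vx   obj.vz 
     32  0.1963   +0.339  -0.107  +0.766  -0.507
     65  0.3988   +0.574  -0.263  +1.555  -1.029
     97  0.5951   +0.955  -0.514  +2.321  -1.536


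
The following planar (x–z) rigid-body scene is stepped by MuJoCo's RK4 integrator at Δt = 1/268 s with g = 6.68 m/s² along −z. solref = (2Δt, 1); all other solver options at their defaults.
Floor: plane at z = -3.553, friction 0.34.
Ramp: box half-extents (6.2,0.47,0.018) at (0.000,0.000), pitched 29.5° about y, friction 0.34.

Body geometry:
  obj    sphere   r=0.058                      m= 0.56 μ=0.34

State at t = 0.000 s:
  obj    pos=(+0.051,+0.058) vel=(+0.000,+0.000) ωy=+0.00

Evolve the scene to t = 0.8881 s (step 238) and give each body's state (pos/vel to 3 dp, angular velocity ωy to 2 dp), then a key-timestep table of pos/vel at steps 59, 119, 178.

State at t = 0.8881 s:
  obj    pos=(+0.858,-0.398) vel=(+1.816,-1.027) ωy=+35.97

Key-timestep trajectory:
   step    t(s)  obj.x    obj.z    obj.vx   obj.vz 
     59  0.2201   +0.101  +0.030  +0.450  -0.255
    119  0.4440   +0.253  -0.056  +0.908  -0.514
    178  0.6642   +0.502  -0.197  +1.358  -0.768


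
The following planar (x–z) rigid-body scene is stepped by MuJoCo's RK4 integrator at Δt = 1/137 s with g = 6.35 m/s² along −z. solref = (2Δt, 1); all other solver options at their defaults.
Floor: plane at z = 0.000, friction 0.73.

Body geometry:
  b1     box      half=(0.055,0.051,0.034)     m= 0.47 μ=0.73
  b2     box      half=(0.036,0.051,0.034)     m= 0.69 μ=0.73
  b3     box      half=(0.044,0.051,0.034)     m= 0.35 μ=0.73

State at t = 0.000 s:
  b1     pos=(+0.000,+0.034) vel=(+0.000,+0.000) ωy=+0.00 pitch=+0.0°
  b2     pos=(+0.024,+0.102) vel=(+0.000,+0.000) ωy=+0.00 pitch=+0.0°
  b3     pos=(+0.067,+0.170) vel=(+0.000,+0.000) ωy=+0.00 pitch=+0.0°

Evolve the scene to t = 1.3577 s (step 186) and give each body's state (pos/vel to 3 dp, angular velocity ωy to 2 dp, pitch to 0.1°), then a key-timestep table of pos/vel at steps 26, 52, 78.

State at t = 1.3577 s:
  b1     pos=(+0.000,+0.034) vel=(+0.000,+0.000) ωy=+0.00 pitch=+0.0°
  b2     pos=(+0.024,+0.102) vel=(+0.000,+0.000) ωy=+0.00 pitch=+0.0°
  b3     pos=(+0.169,+0.034) vel=(+0.000,+0.000) ωy=+0.00 pitch=+180.0°

Key-timestep trajectory:
   step    t(s)  b1.x    b1.z    b1.vx   b1.vz   b2.x    b2.z    b2.vx   b2.vz   b3.x    b3.z    b3.vx   b3.vz 
     26  0.1898   +0.000  +0.034  +0.000  +0.000   +0.024  +0.102  -0.001  +0.000   +0.082  +0.163  +0.173  -0.134
     52  0.3796   +0.000  +0.034  +0.000  +0.000   +0.024  +0.102  +0.000  +0.000   +0.119  +0.049  +0.157  -0.375
     78  0.5693   +0.000  +0.034  +0.000  +0.000   +0.024  +0.102  +0.000  +0.000   +0.150  +0.049  +0.247  -0.124


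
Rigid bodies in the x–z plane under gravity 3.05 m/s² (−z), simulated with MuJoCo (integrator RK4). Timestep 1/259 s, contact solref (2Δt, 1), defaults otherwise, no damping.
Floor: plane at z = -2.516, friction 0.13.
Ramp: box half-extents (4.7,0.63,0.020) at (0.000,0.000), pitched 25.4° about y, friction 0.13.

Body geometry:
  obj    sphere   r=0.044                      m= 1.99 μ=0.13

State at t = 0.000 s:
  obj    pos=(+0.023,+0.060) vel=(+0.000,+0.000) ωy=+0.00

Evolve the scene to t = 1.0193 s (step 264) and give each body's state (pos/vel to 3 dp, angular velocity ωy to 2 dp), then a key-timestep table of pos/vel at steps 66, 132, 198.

State at t = 1.0193 s:
  obj    pos=(+0.469,-0.152) vel=(+0.874,-0.419) ωy=+20.70

Key-timestep trajectory:
   step    t(s)  obj.x    obj.z    obj.vx   obj.vz 
     66  0.2548   +0.051  +0.047  +0.219  -0.104
    132  0.5097   +0.135  +0.007  +0.438  -0.206
    198  0.7645   +0.274  -0.059  +0.656  -0.313


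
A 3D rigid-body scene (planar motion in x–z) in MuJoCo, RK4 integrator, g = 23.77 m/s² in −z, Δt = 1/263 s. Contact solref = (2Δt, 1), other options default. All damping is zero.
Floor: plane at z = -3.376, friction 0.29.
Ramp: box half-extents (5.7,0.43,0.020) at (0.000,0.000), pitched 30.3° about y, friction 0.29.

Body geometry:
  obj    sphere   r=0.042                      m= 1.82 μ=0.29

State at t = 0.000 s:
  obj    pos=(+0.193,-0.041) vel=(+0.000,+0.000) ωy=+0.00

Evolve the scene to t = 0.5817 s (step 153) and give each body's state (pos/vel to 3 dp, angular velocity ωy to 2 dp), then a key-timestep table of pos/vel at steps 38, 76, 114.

State at t = 0.5817 s:
  obj    pos=(+1.445,-0.772) vel=(+4.303,-2.514) ωy=+118.62

Key-timestep trajectory:
   step    t(s)  obj.x    obj.z    obj.vx   obj.vz 
     38  0.1445   +0.270  -0.086  +1.069  -0.625
     76  0.2890   +0.502  -0.222  +2.138  -1.249
    114  0.4335   +0.888  -0.447  +3.206  -1.874


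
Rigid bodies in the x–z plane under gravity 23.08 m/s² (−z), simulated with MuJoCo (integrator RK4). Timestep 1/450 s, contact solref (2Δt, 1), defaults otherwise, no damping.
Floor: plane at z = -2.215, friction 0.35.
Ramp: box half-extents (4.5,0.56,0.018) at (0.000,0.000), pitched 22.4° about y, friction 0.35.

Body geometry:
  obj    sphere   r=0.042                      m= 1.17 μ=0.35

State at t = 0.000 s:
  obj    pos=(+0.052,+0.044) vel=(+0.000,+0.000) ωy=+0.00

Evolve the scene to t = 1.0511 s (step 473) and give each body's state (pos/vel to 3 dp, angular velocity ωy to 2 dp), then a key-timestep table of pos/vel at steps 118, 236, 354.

State at t = 1.0511 s:
  obj    pos=(+3.260,-1.279) vel=(+6.105,-2.516) ωy=+157.21

Key-timestep trajectory:
   step    t(s)  obj.x    obj.z    obj.vx   obj.vz 
    118  0.2622   +0.252  -0.039  +1.523  -0.628
    236  0.5244   +0.851  -0.286  +3.046  -1.256
    354  0.7867   +1.849  -0.697  +4.569  -1.883


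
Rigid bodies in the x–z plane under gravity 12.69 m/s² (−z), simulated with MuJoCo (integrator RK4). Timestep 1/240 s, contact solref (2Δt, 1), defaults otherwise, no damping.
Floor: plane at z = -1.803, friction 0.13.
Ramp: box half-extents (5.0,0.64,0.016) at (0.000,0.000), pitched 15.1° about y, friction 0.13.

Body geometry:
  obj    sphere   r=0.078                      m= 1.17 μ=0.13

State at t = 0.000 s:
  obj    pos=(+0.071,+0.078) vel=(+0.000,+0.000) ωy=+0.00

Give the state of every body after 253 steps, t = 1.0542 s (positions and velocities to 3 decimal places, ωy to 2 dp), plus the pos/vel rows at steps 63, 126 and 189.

State at t = 1.0542 s:
  obj    pos=(+1.338,-0.264) vel=(+2.403,-0.648) ωy=+31.91

Key-timestep trajectory:
   step    t(s)  obj.x    obj.z    obj.vx   obj.vz 
     63  0.2625   +0.150  +0.057  +0.599  -0.162
    126  0.5250   +0.385  -0.007  +1.197  -0.323
    189  0.7875   +0.778  -0.113  +1.795  -0.484


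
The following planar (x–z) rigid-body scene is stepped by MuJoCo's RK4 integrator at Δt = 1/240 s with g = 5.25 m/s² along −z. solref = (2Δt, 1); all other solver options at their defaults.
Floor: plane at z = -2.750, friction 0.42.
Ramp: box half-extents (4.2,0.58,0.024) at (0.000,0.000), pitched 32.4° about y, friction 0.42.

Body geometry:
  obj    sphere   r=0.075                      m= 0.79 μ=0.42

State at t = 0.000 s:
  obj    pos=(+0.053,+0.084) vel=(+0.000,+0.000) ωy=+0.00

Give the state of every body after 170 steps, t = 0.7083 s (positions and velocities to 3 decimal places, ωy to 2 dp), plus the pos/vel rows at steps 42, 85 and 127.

State at t = 0.7083 s:
  obj    pos=(+0.479,-0.186) vel=(+1.202,-0.763) ωy=+18.97

Key-timestep trajectory:
   step    t(s)  obj.x    obj.z    obj.vx   obj.vz 
     42  0.1750   +0.079  +0.067  +0.297  -0.188
     85  0.3542   +0.159  +0.016  +0.601  -0.381
    127  0.5292   +0.290  -0.067  +0.898  -0.570


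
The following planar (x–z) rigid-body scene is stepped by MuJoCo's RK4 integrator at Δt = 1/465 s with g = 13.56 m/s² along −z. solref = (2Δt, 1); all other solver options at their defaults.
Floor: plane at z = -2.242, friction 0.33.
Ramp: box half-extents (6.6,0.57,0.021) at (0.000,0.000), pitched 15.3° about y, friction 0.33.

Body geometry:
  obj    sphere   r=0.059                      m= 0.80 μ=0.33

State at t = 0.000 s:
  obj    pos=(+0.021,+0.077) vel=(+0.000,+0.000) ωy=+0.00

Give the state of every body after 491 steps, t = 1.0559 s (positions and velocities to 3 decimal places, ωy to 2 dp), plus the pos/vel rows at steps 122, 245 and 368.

State at t = 1.0559 s:
  obj    pos=(+1.395,-0.299) vel=(+2.603,-0.712) ωy=+45.74

Key-timestep trajectory:
   step    t(s)  obj.x    obj.z    obj.vx   obj.vz 
    122  0.2624   +0.106  +0.054  +0.647  -0.177
    245  0.5269   +0.363  -0.016  +1.299  -0.355
    368  0.7914   +0.793  -0.134  +1.951  -0.534


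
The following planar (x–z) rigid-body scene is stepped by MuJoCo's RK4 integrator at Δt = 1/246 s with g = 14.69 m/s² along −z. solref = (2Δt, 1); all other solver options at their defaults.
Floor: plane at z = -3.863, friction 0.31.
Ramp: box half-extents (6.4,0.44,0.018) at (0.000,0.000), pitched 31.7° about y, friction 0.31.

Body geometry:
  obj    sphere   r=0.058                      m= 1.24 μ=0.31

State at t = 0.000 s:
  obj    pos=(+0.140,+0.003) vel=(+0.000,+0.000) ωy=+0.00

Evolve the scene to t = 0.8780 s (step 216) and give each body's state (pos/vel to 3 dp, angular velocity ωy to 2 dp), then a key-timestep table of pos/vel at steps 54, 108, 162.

State at t = 0.8780 s:
  obj    pos=(+1.949,-1.114) vel=(+4.119,-2.544) ωy=+83.45

Key-timestep trajectory:
   step    t(s)  obj.x    obj.z    obj.vx   obj.vz 
     54  0.2195   +0.253  -0.067  +1.030  -0.636
    108  0.4390   +0.592  -0.276  +2.060  -1.272
    162  0.6585   +1.157  -0.625  +3.089  -1.908


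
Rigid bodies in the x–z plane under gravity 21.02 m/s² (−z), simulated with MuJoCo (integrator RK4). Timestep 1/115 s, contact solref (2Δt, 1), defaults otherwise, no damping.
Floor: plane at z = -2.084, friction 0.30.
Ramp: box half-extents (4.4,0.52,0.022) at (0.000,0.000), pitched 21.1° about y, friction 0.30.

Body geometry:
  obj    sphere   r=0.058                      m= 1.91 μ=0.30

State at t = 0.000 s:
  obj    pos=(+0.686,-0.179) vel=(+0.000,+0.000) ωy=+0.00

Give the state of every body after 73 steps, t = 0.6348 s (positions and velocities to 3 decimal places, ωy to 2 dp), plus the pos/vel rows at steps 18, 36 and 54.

State at t = 0.6348 s:
  obj    pos=(+1.702,-0.571) vel=(+3.201,-1.235) ωy=+59.14

Key-timestep trajectory:
   step    t(s)  obj.x    obj.z    obj.vx   obj.vz 
     18  0.1565   +0.748  -0.203  +0.790  -0.305
     36  0.3130   +0.933  -0.274  +1.579  -0.609
     54  0.4696   +1.242  -0.394  +2.368  -0.914


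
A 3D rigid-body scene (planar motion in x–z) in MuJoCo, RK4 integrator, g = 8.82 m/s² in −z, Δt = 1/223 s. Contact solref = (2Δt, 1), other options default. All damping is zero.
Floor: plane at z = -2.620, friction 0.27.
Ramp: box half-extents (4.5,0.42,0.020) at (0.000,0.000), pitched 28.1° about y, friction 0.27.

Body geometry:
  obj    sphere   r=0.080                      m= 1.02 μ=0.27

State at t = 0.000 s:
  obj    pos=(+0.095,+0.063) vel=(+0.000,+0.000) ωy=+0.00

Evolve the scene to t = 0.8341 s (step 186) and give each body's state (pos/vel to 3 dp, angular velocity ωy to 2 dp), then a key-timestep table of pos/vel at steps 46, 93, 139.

State at t = 0.8341 s:
  obj    pos=(+1.006,-0.424) vel=(+2.183,-1.166) ωy=+30.93

Key-timestep trajectory:
   step    t(s)  obj.x    obj.z    obj.vx   obj.vz 
     46  0.2063   +0.151  +0.033  +0.540  -0.288
     93  0.4170   +0.323  -0.059  +1.092  -0.583
    139  0.6233   +0.604  -0.209  +1.632  -0.871


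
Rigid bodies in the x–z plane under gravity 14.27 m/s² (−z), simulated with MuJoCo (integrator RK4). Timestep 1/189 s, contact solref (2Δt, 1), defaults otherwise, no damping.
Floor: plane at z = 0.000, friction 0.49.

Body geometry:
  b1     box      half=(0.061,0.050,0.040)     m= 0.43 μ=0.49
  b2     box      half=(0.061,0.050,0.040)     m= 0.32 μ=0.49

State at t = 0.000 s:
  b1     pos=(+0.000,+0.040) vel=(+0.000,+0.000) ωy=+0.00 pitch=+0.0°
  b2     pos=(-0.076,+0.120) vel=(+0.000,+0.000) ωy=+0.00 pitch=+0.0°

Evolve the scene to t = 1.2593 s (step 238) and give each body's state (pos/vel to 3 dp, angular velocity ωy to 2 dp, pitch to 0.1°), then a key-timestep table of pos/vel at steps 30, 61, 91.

State at t = 1.2593 s:
  b1     pos=(+0.000,+0.040) vel=(+0.000,+0.000) ωy=+0.00 pitch=+0.0°
  b2     pos=(-0.137,+0.061) vel=(+0.000,+0.000) ωy=+0.00 pitch=-90.0°

Key-timestep trajectory:
   step    t(s)  b1.x    b1.z    b1.vx   b1.vz   b2.x    b2.z    b2.vx   b2.vz 
     30  0.1587   +0.000  +0.040  +0.000  +0.000   -0.105  +0.088  -0.308  -0.758
     61  0.3228   +0.000  +0.040  +0.000  +0.000   -0.157  +0.070  -0.036  +0.010
     91  0.4815   +0.000  +0.040  +0.000  +0.000   -0.132  +0.063  +0.069  +0.088


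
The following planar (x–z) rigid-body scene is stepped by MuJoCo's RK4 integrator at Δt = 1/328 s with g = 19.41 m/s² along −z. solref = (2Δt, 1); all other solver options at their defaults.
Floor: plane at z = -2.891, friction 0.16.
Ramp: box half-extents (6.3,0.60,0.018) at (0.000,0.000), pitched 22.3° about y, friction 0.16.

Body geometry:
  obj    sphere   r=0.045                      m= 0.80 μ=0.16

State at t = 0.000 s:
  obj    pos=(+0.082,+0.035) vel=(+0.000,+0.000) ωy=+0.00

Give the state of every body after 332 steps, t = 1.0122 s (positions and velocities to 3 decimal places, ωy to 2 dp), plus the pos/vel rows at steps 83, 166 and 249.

State at t = 1.0122 s:
  obj    pos=(+2.576,-0.988) vel=(+4.927,-2.021) ωy=+118.31

Key-timestep trajectory:
   step    t(s)  obj.x    obj.z    obj.vx   obj.vz 
     83  0.2530   +0.238  -0.029  +1.232  -0.505
    166  0.5061   +0.705  -0.221  +2.464  -1.010
    249  0.7591   +1.485  -0.541  +3.695  -1.516


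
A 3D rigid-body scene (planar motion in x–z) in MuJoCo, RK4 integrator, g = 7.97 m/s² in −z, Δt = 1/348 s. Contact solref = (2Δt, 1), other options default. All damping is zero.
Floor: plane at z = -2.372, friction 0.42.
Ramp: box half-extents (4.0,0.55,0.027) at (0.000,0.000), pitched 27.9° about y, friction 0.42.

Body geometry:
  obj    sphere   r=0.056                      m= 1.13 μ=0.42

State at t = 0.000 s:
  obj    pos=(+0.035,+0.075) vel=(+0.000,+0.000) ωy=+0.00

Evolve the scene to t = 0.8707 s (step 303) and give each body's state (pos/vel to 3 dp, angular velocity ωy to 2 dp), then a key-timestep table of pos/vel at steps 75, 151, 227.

State at t = 0.8707 s:
  obj    pos=(+0.928,-0.397) vel=(+2.050,-1.085) ωy=+41.41

Key-timestep trajectory:
   step    t(s)  obj.x    obj.z    obj.vx   obj.vz 
     75  0.2155   +0.090  +0.046  +0.507  -0.269
    151  0.4339   +0.257  -0.042  +1.022  -0.541
    227  0.6523   +0.536  -0.190  +1.536  -0.813


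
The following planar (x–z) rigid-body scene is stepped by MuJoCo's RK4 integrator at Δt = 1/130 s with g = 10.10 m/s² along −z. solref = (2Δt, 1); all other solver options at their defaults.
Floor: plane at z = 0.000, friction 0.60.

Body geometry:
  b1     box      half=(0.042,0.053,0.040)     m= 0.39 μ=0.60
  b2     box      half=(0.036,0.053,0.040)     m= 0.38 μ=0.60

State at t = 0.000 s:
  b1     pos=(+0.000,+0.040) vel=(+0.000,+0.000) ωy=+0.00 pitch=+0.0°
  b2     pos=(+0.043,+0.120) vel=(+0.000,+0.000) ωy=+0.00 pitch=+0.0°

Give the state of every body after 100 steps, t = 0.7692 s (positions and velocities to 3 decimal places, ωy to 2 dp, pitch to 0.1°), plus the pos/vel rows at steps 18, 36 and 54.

State at t = 0.7692 s:
  b1     pos=(+0.000,+0.040) vel=(+0.000,+0.000) ωy=+0.00 pitch=+0.0°
  b2     pos=(+0.093,+0.036) vel=(+0.000,+0.000) ωy=+0.00 pitch=+90.0°

Key-timestep trajectory:
   step    t(s)  b1.x    b1.z    b1.vx   b1.vz   b2.x    b2.z    b2.vx   b2.vz 
     18  0.1385   +0.000  +0.040  +0.000  +0.000   +0.045  +0.120  +0.039  -0.003
     36  0.2769   +0.000  +0.040  -0.001  +0.000   +0.059  +0.116  +0.206  -0.088
     54  0.4154   +0.000  +0.040  +0.000  +0.000   +0.098  +0.042  +0.294  -1.178


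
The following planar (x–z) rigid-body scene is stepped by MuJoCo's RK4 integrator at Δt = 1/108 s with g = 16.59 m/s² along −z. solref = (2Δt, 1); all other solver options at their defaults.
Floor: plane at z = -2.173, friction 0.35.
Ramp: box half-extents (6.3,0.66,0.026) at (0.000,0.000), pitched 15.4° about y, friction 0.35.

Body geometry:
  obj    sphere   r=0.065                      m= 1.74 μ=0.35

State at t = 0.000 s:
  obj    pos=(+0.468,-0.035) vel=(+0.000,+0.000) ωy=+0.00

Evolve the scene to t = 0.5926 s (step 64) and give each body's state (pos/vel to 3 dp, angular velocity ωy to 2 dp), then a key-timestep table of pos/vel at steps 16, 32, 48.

State at t = 0.5926 s:
  obj    pos=(+1.001,-0.181) vel=(+1.798,-0.495) ωy=+28.68

Key-timestep trajectory:
   step    t(s)  obj.x    obj.z    obj.vx   obj.vz 
     16  0.1481   +0.501  -0.044  +0.450  -0.124
     32  0.2963   +0.601  -0.071  +0.899  -0.248
     48  0.4444   +0.768  -0.117  +1.348  -0.371
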